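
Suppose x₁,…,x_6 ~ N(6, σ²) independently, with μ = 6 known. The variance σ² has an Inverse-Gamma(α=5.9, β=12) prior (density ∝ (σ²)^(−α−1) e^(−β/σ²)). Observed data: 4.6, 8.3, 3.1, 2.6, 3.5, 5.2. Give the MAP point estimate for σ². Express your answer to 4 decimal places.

Sum of squared deviations about the known mean: SS = (4.6−6)² + (8.3−6)² + (3.1−6)² + (2.6−6)² + (3.5−6)² + (5.2−6)² = 34.11.
The Normal likelihood contributes (σ²)^(−n/2) exp(−SS/(2σ²)), so the posterior is Inverse-Gamma(α + n/2, β + SS/2) = Inverse-Gamma(8.9, 29.055).
The mode of Inverse-Gamma(a, b) is b/(a+1) = 29.055/9.9 ≈ 2.9348.

σ̂²_MAP = 2.9348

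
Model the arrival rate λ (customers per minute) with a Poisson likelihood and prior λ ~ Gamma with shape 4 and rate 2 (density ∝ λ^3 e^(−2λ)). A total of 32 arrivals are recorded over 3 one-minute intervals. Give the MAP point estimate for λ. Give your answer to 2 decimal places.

λ̂_MAP = 7.00

Σxᵢ = 32, n = 3.
Posterior ∝ λ^3e^(−2λ) · λ^32e^(−3λ) = λ^35e^(−5λ), i.e. Gamma(shape=36, rate=5).
The mode of a Gamma(a, b) with a ≥ 1 (shape–rate) is (a−1)/b = 35/5 ≈ 7.00.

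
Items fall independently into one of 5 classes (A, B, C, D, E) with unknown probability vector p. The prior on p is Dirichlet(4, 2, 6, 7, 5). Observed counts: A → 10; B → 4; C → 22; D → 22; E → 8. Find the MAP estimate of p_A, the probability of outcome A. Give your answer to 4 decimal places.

MAP estimate of p_A = 0.1529

The posterior is Dirichlet(αᵢ + nᵢ) = Dirichlet(14, 6, 28, 29, 13).
For a Dirichlet(a₁,…,a_K) with all aᵢ > 1, the mode has j-th component (aⱼ − 1)/(Σaᵢ − K).
Here Σaᵢ = 90 and K = 5, so p_A = (14 − 1)/(90 − 5) = 13/85 ≈ 0.1529.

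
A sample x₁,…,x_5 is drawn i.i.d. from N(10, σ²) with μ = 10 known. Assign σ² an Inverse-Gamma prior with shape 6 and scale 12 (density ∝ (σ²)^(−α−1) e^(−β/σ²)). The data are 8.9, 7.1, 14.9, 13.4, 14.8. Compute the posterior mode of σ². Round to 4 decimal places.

Sum of squared deviations about the known mean: SS = (8.9−10)² + (7.1−10)² + (14.9−10)² + (13.4−10)² + (14.8−10)² = 68.23.
The Normal likelihood contributes (σ²)^(−n/2) exp(−SS/(2σ²)), so the posterior is Inverse-Gamma(α + n/2, β + SS/2) = Inverse-Gamma(8.5, 46.115).
The mode of Inverse-Gamma(a, b) is b/(a+1) = 46.115/9.5 ≈ 4.8542.

σ̂²_MAP = 4.8542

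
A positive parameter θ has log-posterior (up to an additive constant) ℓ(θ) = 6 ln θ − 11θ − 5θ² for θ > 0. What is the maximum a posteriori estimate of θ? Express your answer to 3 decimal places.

ℓ'(θ) = 6/θ − 11 − 10θ. Setting this to zero and multiplying by θ: 10θ² + 11θ − 6 = 0.
θ = (−11 + √(11² + 4·10·6)) / (2·10) = (−11 + √361) / 20 = (−11 + 19)/20 = 2/5.
ℓ''(θ) = −6/θ² − 10 < 0, confirming a maximum.

θ̂_MAP = 0.400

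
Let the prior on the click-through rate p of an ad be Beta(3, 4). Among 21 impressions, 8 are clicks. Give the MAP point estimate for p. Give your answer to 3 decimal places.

p̂_MAP = 0.385

Prior: Beta(3, 4).
Data: 8 successes in 21 trials. The binomial likelihood contributes p^8(1−p)^13, so the posterior is Beta(3+8, 4+13) = Beta(11, 17).
For Beta(a, b) with a, b > 1 the mode is (a−1)/(a+b−2) = 10/26 ≈ 0.385.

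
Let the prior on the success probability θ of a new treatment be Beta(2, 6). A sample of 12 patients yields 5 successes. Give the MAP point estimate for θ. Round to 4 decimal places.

θ̂_MAP = 0.3333

Prior: Beta(2, 6).
Data: 5 successes in 12 trials. The binomial likelihood contributes θ^5(1−θ)^7, so the posterior is Beta(2+5, 6+7) = Beta(7, 13).
For Beta(a, b) with a, b > 1 the mode is (a−1)/(a+b−2) = 6/18 ≈ 0.3333.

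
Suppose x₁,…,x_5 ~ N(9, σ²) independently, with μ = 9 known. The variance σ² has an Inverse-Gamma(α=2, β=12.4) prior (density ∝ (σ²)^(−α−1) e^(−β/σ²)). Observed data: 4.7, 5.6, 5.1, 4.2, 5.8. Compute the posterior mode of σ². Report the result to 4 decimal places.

σ̂²_MAP = 9.3945

Sum of squared deviations about the known mean: SS = (4.7−9)² + (5.6−9)² + (5.1−9)² + (4.2−9)² + (5.8−9)² = 78.54.
The Normal likelihood contributes (σ²)^(−n/2) exp(−SS/(2σ²)), so the posterior is Inverse-Gamma(α + n/2, β + SS/2) = Inverse-Gamma(4.5, 51.67).
The mode of Inverse-Gamma(a, b) is b/(a+1) = 51.67/5.5 ≈ 9.3945.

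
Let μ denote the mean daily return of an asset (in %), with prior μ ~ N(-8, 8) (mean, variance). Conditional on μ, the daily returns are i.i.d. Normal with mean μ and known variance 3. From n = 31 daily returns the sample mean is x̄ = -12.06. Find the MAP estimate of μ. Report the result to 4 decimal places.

n = 31, x̄ = -12.06.
For a Normal prior and Normal likelihood with known variance, the posterior is Normal; its mode equals its mean, the precision-weighted average.
Prior precision 1/σ₀² = 1/8 = 0.125; data precision n/σ² = 31/3.
μ̂ = (0.125·(-8) + (31/3)·(-12.06)) / (0.125 + 31/3) = (-125.62)/(251/24) = -75372/6275 ≈ -12.0115.

μ̂_MAP = -12.0115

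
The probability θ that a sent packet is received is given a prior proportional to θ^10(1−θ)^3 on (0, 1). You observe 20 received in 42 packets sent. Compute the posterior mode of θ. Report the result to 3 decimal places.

θ̂_MAP = 0.545

The prior density ∝ θ^10(1−θ)^3 is the kernel of Beta(11, 4).
Data: 20 successes in 42 trials. The binomial likelihood contributes θ^20(1−θ)^22, so the posterior is Beta(11+20, 4+22) = Beta(31, 26).
For Beta(a, b) with a, b > 1 the mode is (a−1)/(a+b−2) = 30/55 ≈ 0.545.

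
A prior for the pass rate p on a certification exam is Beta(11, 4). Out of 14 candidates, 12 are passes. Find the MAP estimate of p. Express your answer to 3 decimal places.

p̂_MAP = 0.815

Prior: Beta(11, 4).
Data: 12 successes in 14 trials. The binomial likelihood contributes p^12(1−p)^2, so the posterior is Beta(11+12, 4+2) = Beta(23, 6).
For Beta(a, b) with a, b > 1 the mode is (a−1)/(a+b−2) = 22/27 ≈ 0.815.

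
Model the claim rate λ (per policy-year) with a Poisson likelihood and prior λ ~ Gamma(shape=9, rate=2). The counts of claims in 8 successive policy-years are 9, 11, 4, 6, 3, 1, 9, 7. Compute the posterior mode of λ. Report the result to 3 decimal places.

Σxᵢ = 9+11+4+6+3+1+9+7 = 50, with n = 8.
Posterior ∝ λ^8e^(−2λ) · λ^50e^(−8λ) = λ^58e^(−10λ), i.e. Gamma(shape=59, rate=10).
The mode of a Gamma(a, b) with a ≥ 1 (shape–rate) is (a−1)/b = 58/10 ≈ 5.800.

λ̂_MAP = 5.800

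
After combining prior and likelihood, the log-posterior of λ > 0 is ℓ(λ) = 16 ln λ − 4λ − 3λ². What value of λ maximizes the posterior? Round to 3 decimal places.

ℓ'(λ) = 16/λ − 4 − 6λ. Setting this to zero and multiplying by λ: 6λ² + 4λ − 16 = 0.
λ = (−4 + √(4² + 4·6·16)) / (2·6) = (−4 + √400) / 12 = (−4 + 20)/12 = 4/3.
ℓ''(λ) = −16/λ² − 6 < 0, confirming a maximum.

λ̂_MAP = 1.333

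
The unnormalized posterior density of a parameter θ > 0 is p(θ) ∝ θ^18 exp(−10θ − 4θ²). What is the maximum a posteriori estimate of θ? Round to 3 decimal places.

ℓ'(θ) = 18/θ − 10 − 8θ. Setting this to zero and multiplying by θ: 8θ² + 10θ − 18 = 0.
θ = (−10 + √(10² + 4·8·18)) / (2·8) = (−10 + √676) / 16 = (−10 + 26)/16 = 1.
ℓ''(θ) = −18/θ² − 8 < 0, confirming a maximum.

θ̂_MAP = 1.000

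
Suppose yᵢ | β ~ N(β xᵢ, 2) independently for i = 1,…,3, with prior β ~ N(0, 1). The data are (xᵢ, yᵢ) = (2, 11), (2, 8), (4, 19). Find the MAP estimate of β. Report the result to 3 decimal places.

β̂_MAP = 4.385

log p(β | y) = −Σ(yᵢ − βxᵢ)²/(2·2) − β²/(2·1) + const.
Setting the derivative to zero: Σxᵢ(yᵢ − βxᵢ)/2 − β/1 = 0, so β = Σxᵢyᵢ / (Σxᵢ² + σ²/τ²).
Σxᵢyᵢ = 2·11 + 2·8 + 4·19 = 114; Σxᵢ² = 24; σ²/τ² = 2.
β̂_MAP = 114 / (24 + 2) = 114/26 ≈ 4.385.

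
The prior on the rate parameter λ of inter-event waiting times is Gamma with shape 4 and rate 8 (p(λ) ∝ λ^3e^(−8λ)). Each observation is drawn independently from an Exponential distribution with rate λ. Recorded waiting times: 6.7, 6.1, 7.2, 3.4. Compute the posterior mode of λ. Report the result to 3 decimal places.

λ̂_MAP = 0.223

The Exponential(rate=λ) likelihood is ∝ λ^n e^(−λΣtᵢ). Here n = 4 and Σtᵢ = 6.7 + 6.1 + 7.2 + 3.4 = 23.4.
Posterior ∝ λ^3e^(−8λ) · λ^4e^(−23.4λ) = λ^7e^(−31.4λ), i.e. Gamma(8, 31.4).
Mode = (a−1)/b = 7/31.4 ≈ 0.223.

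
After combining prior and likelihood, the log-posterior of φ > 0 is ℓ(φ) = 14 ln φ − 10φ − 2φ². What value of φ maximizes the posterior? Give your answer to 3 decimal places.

ℓ'(φ) = 14/φ − 10 − 4φ. Setting this to zero and multiplying by φ: 4φ² + 10φ − 14 = 0.
φ = (−10 + √(10² + 4·4·14)) / (2·4) = (−10 + √324) / 8 = (−10 + 18)/8 = 1.
ℓ''(φ) = −14/φ² − 4 < 0, confirming a maximum.

φ̂_MAP = 1.000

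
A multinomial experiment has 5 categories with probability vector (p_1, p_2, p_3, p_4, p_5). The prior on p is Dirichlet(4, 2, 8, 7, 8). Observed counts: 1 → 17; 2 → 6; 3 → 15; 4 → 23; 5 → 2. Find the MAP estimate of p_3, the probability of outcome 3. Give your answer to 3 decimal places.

The posterior is Dirichlet(αᵢ + nᵢ) = Dirichlet(21, 8, 23, 30, 10).
For a Dirichlet(a₁,…,a_K) with all aᵢ > 1, the mode has j-th component (aⱼ − 1)/(Σaᵢ − K).
Here Σaᵢ = 92 and K = 5, so p_3 = (23 − 1)/(92 − 5) = 22/87 ≈ 0.253.

MAP estimate: 0.253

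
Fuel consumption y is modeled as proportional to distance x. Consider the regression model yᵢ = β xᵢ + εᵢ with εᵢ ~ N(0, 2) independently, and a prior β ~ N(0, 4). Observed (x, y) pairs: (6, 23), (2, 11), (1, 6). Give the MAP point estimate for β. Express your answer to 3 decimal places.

β̂_MAP = 4.000

log p(β | y) = −Σ(yᵢ − βxᵢ)²/(2·2) − β²/(2·4) + const.
Setting the derivative to zero: Σxᵢ(yᵢ − βxᵢ)/2 − β/4 = 0, so β = Σxᵢyᵢ / (Σxᵢ² + σ²/τ²).
Σxᵢyᵢ = 6·23 + 2·11 + 1·6 = 166; Σxᵢ² = 41; σ²/τ² = 0.5.
β̂_MAP = 166 / (41 + 0.5) = 166/41.5 ≈ 4.000.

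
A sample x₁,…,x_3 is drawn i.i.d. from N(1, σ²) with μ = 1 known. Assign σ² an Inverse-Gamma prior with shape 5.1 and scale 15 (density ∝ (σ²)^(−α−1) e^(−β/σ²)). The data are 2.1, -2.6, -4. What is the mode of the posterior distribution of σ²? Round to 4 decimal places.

σ̂²_MAP = 4.5507

Sum of squared deviations about the known mean: SS = (2.1−1)² + (-2.6−1)² + (-4−1)² = 39.17.
The Normal likelihood contributes (σ²)^(−n/2) exp(−SS/(2σ²)), so the posterior is Inverse-Gamma(α + n/2, β + SS/2) = Inverse-Gamma(6.6, 34.585).
The mode of Inverse-Gamma(a, b) is b/(a+1) = 34.585/7.6 ≈ 4.5507.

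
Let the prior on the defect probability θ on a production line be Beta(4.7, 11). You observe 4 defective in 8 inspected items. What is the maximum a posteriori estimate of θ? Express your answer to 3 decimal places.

Prior: Beta(4.7, 11).
Data: 4 successes in 8 trials. The binomial likelihood contributes θ^4(1−θ)^4, so the posterior is Beta(4.7+4, 11+4) = Beta(8.7, 15).
For Beta(a, b) with a, b > 1 the mode is (a−1)/(a+b−2) = 7.7/21.7 ≈ 0.355.

θ̂_MAP = 0.355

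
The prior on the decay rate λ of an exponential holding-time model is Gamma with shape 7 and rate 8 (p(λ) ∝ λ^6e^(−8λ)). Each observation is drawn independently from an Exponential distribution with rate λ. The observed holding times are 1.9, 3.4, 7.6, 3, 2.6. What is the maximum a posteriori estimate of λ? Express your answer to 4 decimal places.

The Exponential(rate=λ) likelihood is ∝ λ^n e^(−λΣtᵢ). Here n = 5 and Σtᵢ = 1.9 + 3.4 + 7.6 + 3 + 2.6 = 18.5.
Posterior ∝ λ^6e^(−8λ) · λ^5e^(−18.5λ) = λ^11e^(−26.5λ), i.e. Gamma(12, 26.5).
Mode = (a−1)/b = 11/26.5 ≈ 0.4151.

λ̂_MAP = 0.4151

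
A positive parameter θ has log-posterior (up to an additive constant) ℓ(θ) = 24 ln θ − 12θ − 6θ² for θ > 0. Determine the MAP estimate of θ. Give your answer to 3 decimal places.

ℓ'(θ) = 24/θ − 12 − 12θ. Setting this to zero and multiplying by θ: 12θ² + 12θ − 24 = 0.
θ = (−12 + √(12² + 4·12·24)) / (2·12) = (−12 + √1296) / 24 = (−12 + 36)/24 = 1.
ℓ''(θ) = −24/θ² − 12 < 0, confirming a maximum.

θ̂_MAP = 1.000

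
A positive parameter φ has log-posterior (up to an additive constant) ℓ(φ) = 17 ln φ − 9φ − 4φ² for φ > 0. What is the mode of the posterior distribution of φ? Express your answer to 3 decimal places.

φ̂_MAP = 1.000

ℓ'(φ) = 17/φ − 9 − 8φ. Setting this to zero and multiplying by φ: 8φ² + 9φ − 17 = 0.
φ = (−9 + √(9² + 4·8·17)) / (2·8) = (−9 + √625) / 16 = (−9 + 25)/16 = 1.
ℓ''(φ) = −17/φ² − 8 < 0, confirming a maximum.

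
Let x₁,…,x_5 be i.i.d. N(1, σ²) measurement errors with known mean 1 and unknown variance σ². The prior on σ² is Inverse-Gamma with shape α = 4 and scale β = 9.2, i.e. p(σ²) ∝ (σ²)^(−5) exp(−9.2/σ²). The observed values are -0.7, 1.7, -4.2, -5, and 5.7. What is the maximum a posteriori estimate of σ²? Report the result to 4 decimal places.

σ̂²_MAP = 7.1273

Sum of squared deviations about the known mean: SS = (-0.7−1)² + (1.7−1)² + (-4.2−1)² + (-5−1)² + (5.7−1)² = 88.51.
The Normal likelihood contributes (σ²)^(−n/2) exp(−SS/(2σ²)), so the posterior is Inverse-Gamma(α + n/2, β + SS/2) = Inverse-Gamma(6.5, 53.455).
The mode of Inverse-Gamma(a, b) is b/(a+1) = 53.455/7.5 ≈ 7.1273.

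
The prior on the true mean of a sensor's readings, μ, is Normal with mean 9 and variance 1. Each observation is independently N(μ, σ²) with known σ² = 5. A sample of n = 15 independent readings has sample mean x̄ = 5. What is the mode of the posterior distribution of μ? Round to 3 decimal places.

μ̂_MAP = 6.000

n = 15, x̄ = 5.
For a Normal prior and Normal likelihood with known variance, the posterior is Normal; its mode equals its mean, the precision-weighted average.
Prior precision 1/σ₀² = 1/1 = 1; data precision n/σ² = 15/5 = 3.
μ̂ = (1·9 + 3·5) / (1 + 3) = 24/4 = 6.000.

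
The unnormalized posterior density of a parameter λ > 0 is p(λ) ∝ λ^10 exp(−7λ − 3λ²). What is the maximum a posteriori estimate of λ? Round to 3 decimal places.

ℓ'(λ) = 10/λ − 7 − 6λ. Setting this to zero and multiplying by λ: 6λ² + 7λ − 10 = 0.
λ = (−7 + √(7² + 4·6·10)) / (2·6) = (−7 + √289) / 12 = (−7 + 17)/12 = 5/6.
ℓ''(λ) = −10/λ² − 6 < 0, confirming a maximum.

λ̂_MAP = 0.833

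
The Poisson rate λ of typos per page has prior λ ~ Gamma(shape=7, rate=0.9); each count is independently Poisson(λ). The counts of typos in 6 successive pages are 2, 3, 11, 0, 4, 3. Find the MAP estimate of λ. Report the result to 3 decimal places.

λ̂_MAP = 4.203

Σxᵢ = 2+3+11+0+4+3 = 23, with n = 6.
Posterior ∝ λ^6e^(−0.9λ) · λ^23e^(−6λ) = λ^29e^(−6.9λ), i.e. Gamma(shape=30, rate=6.9).
The mode of a Gamma(a, b) with a ≥ 1 (shape–rate) is (a−1)/b = 29/6.9 ≈ 4.203.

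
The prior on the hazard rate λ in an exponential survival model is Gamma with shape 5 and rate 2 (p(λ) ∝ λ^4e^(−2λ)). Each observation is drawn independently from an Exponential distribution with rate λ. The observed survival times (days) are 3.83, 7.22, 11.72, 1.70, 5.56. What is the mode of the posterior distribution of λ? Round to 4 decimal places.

λ̂_MAP = 0.2810

The Exponential(rate=λ) likelihood is ∝ λ^n e^(−λΣtᵢ). Here n = 5 and Σtᵢ = 3.83 + 7.22 + 11.72 + 1.70 + 5.56 = 30.03.
Posterior ∝ λ^4e^(−2λ) · λ^5e^(−30.03λ) = λ^9e^(−32.03λ), i.e. Gamma(10, 32.03).
Mode = (a−1)/b = 9/32.03 ≈ 0.2810.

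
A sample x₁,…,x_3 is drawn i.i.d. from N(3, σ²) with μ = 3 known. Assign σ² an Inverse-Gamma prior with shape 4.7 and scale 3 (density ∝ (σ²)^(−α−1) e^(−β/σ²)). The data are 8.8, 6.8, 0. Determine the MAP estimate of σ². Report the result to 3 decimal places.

Sum of squared deviations about the known mean: SS = (8.8−3)² + (6.8−3)² + (0−3)² = 57.08.
The Normal likelihood contributes (σ²)^(−n/2) exp(−SS/(2σ²)), so the posterior is Inverse-Gamma(α + n/2, β + SS/2) = Inverse-Gamma(6.2, 31.54).
The mode of Inverse-Gamma(a, b) is b/(a+1) = 31.54/7.2 ≈ 4.381.

σ̂²_MAP = 4.381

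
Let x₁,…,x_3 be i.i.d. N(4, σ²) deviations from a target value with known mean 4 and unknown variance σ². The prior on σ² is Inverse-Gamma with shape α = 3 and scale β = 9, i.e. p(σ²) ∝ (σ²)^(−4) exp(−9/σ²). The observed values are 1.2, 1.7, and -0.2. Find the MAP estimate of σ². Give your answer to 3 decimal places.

Sum of squared deviations about the known mean: SS = (1.2−4)² + (1.7−4)² + (-0.2−4)² = 30.77.
The Normal likelihood contributes (σ²)^(−n/2) exp(−SS/(2σ²)), so the posterior is Inverse-Gamma(α + n/2, β + SS/2) = Inverse-Gamma(4.5, 24.385).
The mode of Inverse-Gamma(a, b) is b/(a+1) = 24.385/5.5 ≈ 4.434.

σ̂²_MAP = 4.434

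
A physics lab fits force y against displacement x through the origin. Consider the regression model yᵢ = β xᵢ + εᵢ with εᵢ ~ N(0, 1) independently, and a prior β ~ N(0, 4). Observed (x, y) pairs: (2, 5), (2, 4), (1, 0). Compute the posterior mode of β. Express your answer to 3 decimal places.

β̂_MAP = 1.946

log p(β | y) = −Σ(yᵢ − βxᵢ)²/(2·1) − β²/(2·4) + const.
Setting the derivative to zero: Σxᵢ(yᵢ − βxᵢ)/1 − β/4 = 0, so β = Σxᵢyᵢ / (Σxᵢ² + σ²/τ²).
Σxᵢyᵢ = 2·5 + 2·4 + 1·0 = 18; Σxᵢ² = 9; σ²/τ² = 0.25.
β̂_MAP = 18 / (9 + 0.25) = 18/9.25 ≈ 1.946.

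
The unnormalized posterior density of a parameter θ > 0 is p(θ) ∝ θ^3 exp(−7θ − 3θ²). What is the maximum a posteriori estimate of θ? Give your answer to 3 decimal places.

θ̂_MAP = 0.333

ℓ'(θ) = 3/θ − 7 − 6θ. Setting this to zero and multiplying by θ: 6θ² + 7θ − 3 = 0.
θ = (−7 + √(7² + 4·6·3)) / (2·6) = (−7 + √121) / 12 = (−7 + 11)/12 = 1/3.
ℓ''(θ) = −3/θ² − 6 < 0, confirming a maximum.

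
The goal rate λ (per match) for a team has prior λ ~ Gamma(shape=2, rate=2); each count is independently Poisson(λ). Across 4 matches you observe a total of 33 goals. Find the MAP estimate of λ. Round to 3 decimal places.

Σxᵢ = 33, n = 4.
Posterior ∝ λe^(−2λ) · λ^33e^(−4λ) = λ^34e^(−6λ), i.e. Gamma(shape=35, rate=6).
The mode of a Gamma(a, b) with a ≥ 1 (shape–rate) is (a−1)/b = 34/6 ≈ 5.667.

λ̂_MAP = 5.667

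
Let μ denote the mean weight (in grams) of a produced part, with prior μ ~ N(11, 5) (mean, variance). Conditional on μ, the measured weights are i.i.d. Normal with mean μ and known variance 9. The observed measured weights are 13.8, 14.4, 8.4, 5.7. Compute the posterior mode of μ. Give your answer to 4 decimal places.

μ̂_MAP = 10.7069

n = 4; x̄ = (13.8 + 14.4 + 8.4 + 5.7)/4 = 42.3/4 = 10.575.
For a Normal prior and Normal likelihood with known variance, the posterior is Normal; its mode equals its mean, the precision-weighted average.
Prior precision 1/σ₀² = 1/5 = 0.2; data precision n/σ² = 4/9.
μ̂ = (0.2·11 + (4/9)·10.575) / (0.2 + 4/9) = 6.9/(29/45) = 621/58 ≈ 10.7069.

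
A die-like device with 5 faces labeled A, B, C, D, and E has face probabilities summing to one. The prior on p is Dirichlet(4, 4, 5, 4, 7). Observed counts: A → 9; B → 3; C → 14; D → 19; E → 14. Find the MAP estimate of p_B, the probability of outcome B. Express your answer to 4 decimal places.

The posterior is Dirichlet(αᵢ + nᵢ) = Dirichlet(13, 7, 19, 23, 21).
For a Dirichlet(a₁,…,a_K) with all aᵢ > 1, the mode has j-th component (aⱼ − 1)/(Σaᵢ − K).
Here Σaᵢ = 83 and K = 5, so p_B = (7 − 1)/(83 − 5) = 6/78 ≈ 0.0769.

MAP estimate of p_B = 0.0769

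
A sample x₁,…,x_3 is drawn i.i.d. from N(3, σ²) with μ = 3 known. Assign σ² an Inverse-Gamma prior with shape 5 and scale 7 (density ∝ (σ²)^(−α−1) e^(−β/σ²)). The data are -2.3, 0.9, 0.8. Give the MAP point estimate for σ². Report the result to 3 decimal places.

Sum of squared deviations about the known mean: SS = (-2.3−3)² + (0.9−3)² + (0.8−3)² = 37.34.
The Normal likelihood contributes (σ²)^(−n/2) exp(−SS/(2σ²)), so the posterior is Inverse-Gamma(α + n/2, β + SS/2) = Inverse-Gamma(6.5, 25.67).
The mode of Inverse-Gamma(a, b) is b/(a+1) = 25.67/7.5 ≈ 3.423.

σ̂²_MAP = 3.423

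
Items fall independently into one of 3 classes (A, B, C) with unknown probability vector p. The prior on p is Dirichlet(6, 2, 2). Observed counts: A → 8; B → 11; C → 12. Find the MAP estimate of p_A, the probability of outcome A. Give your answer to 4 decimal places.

The posterior is Dirichlet(αᵢ + nᵢ) = Dirichlet(14, 13, 14).
For a Dirichlet(a₁,…,a_K) with all aᵢ > 1, the mode has j-th component (aⱼ − 1)/(Σaᵢ − K).
Here Σaᵢ = 41 and K = 3, so p_A = (14 − 1)/(41 − 3) = 13/38 ≈ 0.3421.

MAP estimate of p_A = 0.3421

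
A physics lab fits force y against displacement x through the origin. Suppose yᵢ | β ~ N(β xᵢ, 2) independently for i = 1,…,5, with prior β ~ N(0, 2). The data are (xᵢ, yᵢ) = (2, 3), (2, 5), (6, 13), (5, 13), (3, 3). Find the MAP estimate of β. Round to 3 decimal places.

β̂_MAP = 2.127

log p(β | y) = −Σ(yᵢ − βxᵢ)²/(2·2) − β²/(2·2) + const.
Setting the derivative to zero: Σxᵢ(yᵢ − βxᵢ)/2 − β/2 = 0, so β = Σxᵢyᵢ / (Σxᵢ² + σ²/τ²).
Σxᵢyᵢ = 2·3 + 2·5 + 6·13 + 5·13 + 3·3 = 168; Σxᵢ² = 78; σ²/τ² = 1.
β̂_MAP = 168 / (78 + 1) = 168/79 ≈ 2.127.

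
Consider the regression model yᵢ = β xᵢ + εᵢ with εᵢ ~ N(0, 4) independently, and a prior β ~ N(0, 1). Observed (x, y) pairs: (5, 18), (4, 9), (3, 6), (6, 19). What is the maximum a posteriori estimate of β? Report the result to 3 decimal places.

log p(β | y) = −Σ(yᵢ − βxᵢ)²/(2·4) − β²/(2·1) + const.
Setting the derivative to zero: Σxᵢ(yᵢ − βxᵢ)/4 − β/1 = 0, so β = Σxᵢyᵢ / (Σxᵢ² + σ²/τ²).
Σxᵢyᵢ = 5·18 + 4·9 + 3·6 + 6·19 = 258; Σxᵢ² = 86; σ²/τ² = 4.
β̂_MAP = 258 / (86 + 4) = 258/90 ≈ 2.867.

β̂_MAP = 2.867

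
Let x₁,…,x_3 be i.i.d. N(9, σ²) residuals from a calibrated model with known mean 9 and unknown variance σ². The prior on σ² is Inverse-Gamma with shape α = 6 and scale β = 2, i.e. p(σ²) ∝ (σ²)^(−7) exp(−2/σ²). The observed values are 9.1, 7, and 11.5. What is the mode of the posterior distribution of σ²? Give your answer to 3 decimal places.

σ̂²_MAP = 0.839

Sum of squared deviations about the known mean: SS = (9.1−9)² + (7−9)² + (11.5−9)² = 10.26.
The Normal likelihood contributes (σ²)^(−n/2) exp(−SS/(2σ²)), so the posterior is Inverse-Gamma(α + n/2, β + SS/2) = Inverse-Gamma(7.5, 7.13).
The mode of Inverse-Gamma(a, b) is b/(a+1) = 7.13/8.5 ≈ 0.839.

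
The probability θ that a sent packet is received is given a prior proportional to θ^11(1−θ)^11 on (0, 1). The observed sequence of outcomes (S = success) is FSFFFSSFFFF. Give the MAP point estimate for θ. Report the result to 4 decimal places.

θ̂_MAP = 0.4242

The prior density ∝ θ^11(1−θ)^11 is the kernel of Beta(12, 12).
Data: 3 successes in 11 trials (from the sequence). The binomial likelihood contributes θ^3(1−θ)^8, so the posterior is Beta(12+3, 12+8) = Beta(15, 20).
For Beta(a, b) with a, b > 1 the mode is (a−1)/(a+b−2) = 14/33 ≈ 0.4242.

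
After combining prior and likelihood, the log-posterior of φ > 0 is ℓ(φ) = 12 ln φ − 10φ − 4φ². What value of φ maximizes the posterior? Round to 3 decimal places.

ℓ'(φ) = 12/φ − 10 − 8φ. Setting this to zero and multiplying by φ: 8φ² + 10φ − 12 = 0.
φ = (−10 + √(10² + 4·8·12)) / (2·8) = (−10 + √484) / 16 = (−10 + 22)/16 = 3/4.
ℓ''(φ) = −12/φ² − 8 < 0, confirming a maximum.

φ̂_MAP = 0.750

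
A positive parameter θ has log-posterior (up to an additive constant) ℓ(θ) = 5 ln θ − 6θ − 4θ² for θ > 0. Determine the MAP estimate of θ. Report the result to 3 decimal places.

ℓ'(θ) = 5/θ − 6 − 8θ. Setting this to zero and multiplying by θ: 8θ² + 6θ − 5 = 0.
θ = (−6 + √(6² + 4·8·5)) / (2·8) = (−6 + √196) / 16 = (−6 + 14)/16 = 1/2.
ℓ''(θ) = −5/θ² − 8 < 0, confirming a maximum.

θ̂_MAP = 0.500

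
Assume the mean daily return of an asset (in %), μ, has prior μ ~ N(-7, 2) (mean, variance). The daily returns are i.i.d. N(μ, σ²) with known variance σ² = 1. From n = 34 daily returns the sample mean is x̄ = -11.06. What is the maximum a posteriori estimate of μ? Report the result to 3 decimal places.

n = 34, x̄ = -11.06.
For a Normal prior and Normal likelihood with known variance, the posterior is Normal; its mode equals its mean, the precision-weighted average.
Prior precision 1/σ₀² = 1/2 = 0.5; data precision n/σ² = 34/1 = 34.
μ̂ = (0.5·(-7) + 34·(-11.06)) / (0.5 + 34) = (-379.54)/34.5 = -18977/1725 ≈ -11.001.

μ̂_MAP = -11.001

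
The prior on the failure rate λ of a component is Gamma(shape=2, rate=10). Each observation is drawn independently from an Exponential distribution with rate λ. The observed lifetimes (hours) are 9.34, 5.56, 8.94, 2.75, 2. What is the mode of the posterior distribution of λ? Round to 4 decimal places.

The Exponential(rate=λ) likelihood is ∝ λ^n e^(−λΣtᵢ). Here n = 5 and Σtᵢ = 9.34 + 5.56 + 8.94 + 2.75 + 2 = 28.59.
Posterior ∝ λe^(−10λ) · λ^5e^(−28.59λ) = λ^6e^(−38.59λ), i.e. Gamma(7, 38.59).
Mode = (a−1)/b = 6/38.59 ≈ 0.1555.

λ̂_MAP = 0.1555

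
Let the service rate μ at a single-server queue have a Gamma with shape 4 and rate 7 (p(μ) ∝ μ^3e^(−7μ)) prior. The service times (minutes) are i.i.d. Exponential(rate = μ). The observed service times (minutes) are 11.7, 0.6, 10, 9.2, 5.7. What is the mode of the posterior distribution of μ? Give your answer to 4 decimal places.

μ̂_MAP = 0.1810

The Exponential(rate=μ) likelihood is ∝ μ^n e^(−μΣtᵢ). Here n = 5 and Σtᵢ = 11.7 + 0.6 + 10 + 9.2 + 5.7 = 37.2.
Posterior ∝ μ^3e^(−7μ) · μ^5e^(−37.2μ) = μ^8e^(−44.2μ), i.e. Gamma(9, 44.2).
Mode = (a−1)/b = 8/44.2 ≈ 0.1810.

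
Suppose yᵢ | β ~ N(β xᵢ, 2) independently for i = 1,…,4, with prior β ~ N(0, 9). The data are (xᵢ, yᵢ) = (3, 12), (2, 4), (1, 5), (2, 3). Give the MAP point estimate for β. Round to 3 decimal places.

β̂_MAP = 3.018

log p(β | y) = −Σ(yᵢ − βxᵢ)²/(2·2) − β²/(2·9) + const.
Setting the derivative to zero: Σxᵢ(yᵢ − βxᵢ)/2 − β/9 = 0, so β = Σxᵢyᵢ / (Σxᵢ² + σ²/τ²).
Σxᵢyᵢ = 3·12 + 2·4 + 1·5 + 2·3 = 55; Σxᵢ² = 18; σ²/τ² = 2/9.
β̂_MAP = 55 / (18 + 2/9) = 55/(164/9) = 495/164 ≈ 3.018.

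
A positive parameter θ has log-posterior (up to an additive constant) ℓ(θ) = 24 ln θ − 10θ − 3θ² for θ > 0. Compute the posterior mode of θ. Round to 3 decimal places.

θ̂_MAP = 1.333

ℓ'(θ) = 24/θ − 10 − 6θ. Setting this to zero and multiplying by θ: 6θ² + 10θ − 24 = 0.
θ = (−10 + √(10² + 4·6·24)) / (2·6) = (−10 + √676) / 12 = (−10 + 26)/12 = 4/3.
ℓ''(θ) = −24/θ² − 6 < 0, confirming a maximum.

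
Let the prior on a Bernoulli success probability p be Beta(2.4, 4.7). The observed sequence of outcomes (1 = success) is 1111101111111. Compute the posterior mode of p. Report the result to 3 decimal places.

p̂_MAP = 0.740

Prior: Beta(2.4, 4.7).
Data: 12 successes in 13 trials (from the sequence). The binomial likelihood contributes p^12(1−p)^1, so the posterior is Beta(2.4+12, 4.7+1) = Beta(14.4, 5.7).
For Beta(a, b) with a, b > 1 the mode is (a−1)/(a+b−2) = 13.4/18.1 ≈ 0.740.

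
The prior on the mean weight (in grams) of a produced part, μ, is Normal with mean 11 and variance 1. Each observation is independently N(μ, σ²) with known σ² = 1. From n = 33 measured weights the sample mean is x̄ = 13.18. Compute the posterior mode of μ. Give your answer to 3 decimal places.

μ̂_MAP = 13.116

n = 33, x̄ = 13.18.
For a Normal prior and Normal likelihood with known variance, the posterior is Normal; its mode equals its mean, the precision-weighted average.
Prior precision 1/σ₀² = 1/1 = 1; data precision n/σ² = 33/1 = 33.
μ̂ = (1·11 + 33·13.18) / (1 + 33) = 445.94/34 = 22297/1700 ≈ 13.116.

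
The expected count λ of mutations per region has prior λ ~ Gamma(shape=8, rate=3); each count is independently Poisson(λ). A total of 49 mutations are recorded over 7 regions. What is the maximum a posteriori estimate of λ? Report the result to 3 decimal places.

λ̂_MAP = 5.600

Σxᵢ = 49, n = 7.
Posterior ∝ λ^7e^(−3λ) · λ^49e^(−7λ) = λ^56e^(−10λ), i.e. Gamma(shape=57, rate=10).
The mode of a Gamma(a, b) with a ≥ 1 (shape–rate) is (a−1)/b = 56/10 ≈ 5.600.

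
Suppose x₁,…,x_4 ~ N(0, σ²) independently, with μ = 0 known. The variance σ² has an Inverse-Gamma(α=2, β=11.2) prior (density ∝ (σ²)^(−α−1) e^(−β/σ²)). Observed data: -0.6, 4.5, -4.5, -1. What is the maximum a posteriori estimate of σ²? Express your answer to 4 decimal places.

Sum of squared deviations about the known mean: SS = (-0.6−0)² + (4.5−0)² + (-4.5−0)² + (-1−0)² = 41.86.
The Normal likelihood contributes (σ²)^(−n/2) exp(−SS/(2σ²)), so the posterior is Inverse-Gamma(α + n/2, β + SS/2) = Inverse-Gamma(4, 32.13).
The mode of Inverse-Gamma(a, b) is b/(a+1) = 32.13/5 ≈ 6.4260.

σ̂²_MAP = 6.4260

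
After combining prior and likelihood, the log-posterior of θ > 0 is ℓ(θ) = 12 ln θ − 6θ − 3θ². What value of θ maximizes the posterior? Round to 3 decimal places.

ℓ'(θ) = 12/θ − 6 − 6θ. Setting this to zero and multiplying by θ: 6θ² + 6θ − 12 = 0.
θ = (−6 + √(6² + 4·6·12)) / (2·6) = (−6 + √324) / 12 = (−6 + 18)/12 = 1.
ℓ''(θ) = −12/θ² − 6 < 0, confirming a maximum.

θ̂_MAP = 1.000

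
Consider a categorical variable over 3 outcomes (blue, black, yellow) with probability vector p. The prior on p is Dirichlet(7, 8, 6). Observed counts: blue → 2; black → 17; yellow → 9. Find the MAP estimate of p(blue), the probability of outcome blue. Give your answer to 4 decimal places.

The posterior is Dirichlet(αᵢ + nᵢ) = Dirichlet(9, 25, 15).
For a Dirichlet(a₁,…,a_K) with all aᵢ > 1, the mode has j-th component (aⱼ − 1)/(Σaᵢ − K).
Here Σaᵢ = 49 and K = 3, so p(blue) = (9 − 1)/(49 − 3) = 8/46 ≈ 0.1739.

MAP estimate of p(blue) = 0.1739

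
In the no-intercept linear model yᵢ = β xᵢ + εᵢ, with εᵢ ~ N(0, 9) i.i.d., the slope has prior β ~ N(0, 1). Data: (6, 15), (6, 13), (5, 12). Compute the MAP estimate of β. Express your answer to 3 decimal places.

log p(β | y) = −Σ(yᵢ − βxᵢ)²/(2·9) − β²/(2·1) + const.
Setting the derivative to zero: Σxᵢ(yᵢ − βxᵢ)/9 − β/1 = 0, so β = Σxᵢyᵢ / (Σxᵢ² + σ²/τ²).
Σxᵢyᵢ = 6·15 + 6·13 + 5·12 = 228; Σxᵢ² = 97; σ²/τ² = 9.
β̂_MAP = 228 / (97 + 9) = 228/106 ≈ 2.151.

β̂_MAP = 2.151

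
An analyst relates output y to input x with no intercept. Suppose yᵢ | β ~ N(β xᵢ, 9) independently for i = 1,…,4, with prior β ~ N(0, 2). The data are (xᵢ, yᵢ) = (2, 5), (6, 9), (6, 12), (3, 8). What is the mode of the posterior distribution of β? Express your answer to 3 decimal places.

log p(β | y) = −Σ(yᵢ − βxᵢ)²/(2·9) − β²/(2·2) + const.
Setting the derivative to zero: Σxᵢ(yᵢ − βxᵢ)/9 − β/2 = 0, so β = Σxᵢyᵢ / (Σxᵢ² + σ²/τ²).
Σxᵢyᵢ = 2·5 + 6·9 + 6·12 + 3·8 = 160; Σxᵢ² = 85; σ²/τ² = 4.5.
β̂_MAP = 160 / (85 + 4.5) = 160/89.5 ≈ 1.788.

β̂_MAP = 1.788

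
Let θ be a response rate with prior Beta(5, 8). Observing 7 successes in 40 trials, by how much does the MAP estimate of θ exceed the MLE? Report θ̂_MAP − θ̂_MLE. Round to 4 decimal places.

MAP − MLE = 0.0407

Posterior is Beta(12, 41); MAP = (12−1)/(53−2) = 11/51 ≈ 0.21569.
MLE ignores the prior: θ̂_MLE = k/n = 7/40 ≈ 0.17500.
Difference = 11/51 − 7/40 = 83/2040 ≈ 0.0407.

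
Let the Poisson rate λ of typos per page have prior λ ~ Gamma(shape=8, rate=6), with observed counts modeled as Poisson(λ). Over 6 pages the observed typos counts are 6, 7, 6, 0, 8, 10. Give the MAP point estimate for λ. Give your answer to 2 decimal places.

λ̂_MAP = 3.67

Σxᵢ = 6+7+6+0+8+10 = 37, with n = 6.
Posterior ∝ λ^7e^(−6λ) · λ^37e^(−6λ) = λ^44e^(−12λ), i.e. Gamma(shape=45, rate=12).
The mode of a Gamma(a, b) with a ≥ 1 (shape–rate) is (a−1)/b = 44/12 ≈ 3.67.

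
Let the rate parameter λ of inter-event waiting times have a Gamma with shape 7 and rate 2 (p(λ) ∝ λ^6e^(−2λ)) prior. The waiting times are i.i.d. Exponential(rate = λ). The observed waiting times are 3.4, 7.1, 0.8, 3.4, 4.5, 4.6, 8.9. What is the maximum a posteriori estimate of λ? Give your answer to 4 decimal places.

λ̂_MAP = 0.3746

The Exponential(rate=λ) likelihood is ∝ λ^n e^(−λΣtᵢ). Here n = 7 and Σtᵢ = 3.4 + 7.1 + 0.8 + 3.4 + 4.5 + 4.6 + 8.9 = 32.7.
Posterior ∝ λ^6e^(−2λ) · λ^7e^(−32.7λ) = λ^13e^(−34.7λ), i.e. Gamma(14, 34.7).
Mode = (a−1)/b = 13/34.7 ≈ 0.3746.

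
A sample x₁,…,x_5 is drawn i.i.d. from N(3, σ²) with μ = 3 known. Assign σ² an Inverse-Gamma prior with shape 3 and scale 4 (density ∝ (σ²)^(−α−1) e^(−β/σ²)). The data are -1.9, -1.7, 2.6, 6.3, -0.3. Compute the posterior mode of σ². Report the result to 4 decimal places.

Sum of squared deviations about the known mean: SS = (-1.9−3)² + (-1.7−3)² + (2.6−3)² + (6.3−3)² + (-0.3−3)² = 68.04.
The Normal likelihood contributes (σ²)^(−n/2) exp(−SS/(2σ²)), so the posterior is Inverse-Gamma(α + n/2, β + SS/2) = Inverse-Gamma(5.5, 38.02).
The mode of Inverse-Gamma(a, b) is b/(a+1) = 38.02/6.5 ≈ 5.8492.

σ̂²_MAP = 5.8492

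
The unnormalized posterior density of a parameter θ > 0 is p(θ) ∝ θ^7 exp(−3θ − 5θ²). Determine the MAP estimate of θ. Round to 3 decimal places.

θ̂_MAP = 0.700

ℓ'(θ) = 7/θ − 3 − 10θ. Setting this to zero and multiplying by θ: 10θ² + 3θ − 7 = 0.
θ = (−3 + √(3² + 4·10·7)) / (2·10) = (−3 + √289) / 20 = (−3 + 17)/20 = 7/10.
ℓ''(θ) = −7/θ² − 10 < 0, confirming a maximum.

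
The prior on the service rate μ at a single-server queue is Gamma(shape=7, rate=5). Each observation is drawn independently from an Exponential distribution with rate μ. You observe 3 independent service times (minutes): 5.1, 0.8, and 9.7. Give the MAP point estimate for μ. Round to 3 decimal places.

The Exponential(rate=μ) likelihood is ∝ μ^n e^(−μΣtᵢ). Here n = 3 and Σtᵢ = 5.1 + 0.8 + 9.7 = 15.6.
Posterior ∝ μ^6e^(−5μ) · μ^3e^(−15.6μ) = μ^9e^(−20.6μ), i.e. Gamma(10, 20.6).
Mode = (a−1)/b = 9/20.6 ≈ 0.437.

μ̂_MAP = 0.437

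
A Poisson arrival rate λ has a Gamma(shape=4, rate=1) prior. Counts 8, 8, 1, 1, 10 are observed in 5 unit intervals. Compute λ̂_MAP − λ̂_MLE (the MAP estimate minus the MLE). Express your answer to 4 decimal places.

MAP − MLE = -0.4333

Σxᵢ = 28. Posterior is Gamma(32, 6); MAP = (32−1)/6 = 31/6 ≈ 5.16667.
MLE = x̄ = 28/5 ≈ 5.60000.
Difference = 31/6 − 28/5 = -13/30 ≈ -0.4333.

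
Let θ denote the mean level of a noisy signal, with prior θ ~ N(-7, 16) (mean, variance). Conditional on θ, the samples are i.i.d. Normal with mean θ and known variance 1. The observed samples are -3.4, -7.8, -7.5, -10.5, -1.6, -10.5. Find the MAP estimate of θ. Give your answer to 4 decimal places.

θ̂_MAP = -6.8845

n = 6; x̄ = ((-3.4) + (-7.8) + (-7.5) + (-10.5) + (-1.6) + (-10.5))/6 = -41.3/6 = -413/60 ≈ -6.8833.
For a Normal prior and Normal likelihood with known variance, the posterior is Normal; its mode equals its mean, the precision-weighted average.
Prior precision 1/σ₀² = 1/16 = 0.0625; data precision n/σ² = 6/1 = 6.
θ̂ = (0.0625·(-7) + 6·(-413/60)) / (0.0625 + 6) = (-41.7375)/6.0625 = -3339/485 ≈ -6.8845.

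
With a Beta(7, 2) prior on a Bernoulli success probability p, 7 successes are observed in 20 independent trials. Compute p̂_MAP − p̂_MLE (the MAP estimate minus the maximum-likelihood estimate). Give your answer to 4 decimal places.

Posterior is Beta(14, 15); MAP = (14−1)/(29−2) = 13/27 ≈ 0.48148.
MLE ignores the prior: p̂_MLE = k/n = 7/20 ≈ 0.35000.
Difference = 13/27 − 7/20 = 71/540 ≈ 0.1315.

MAP − MLE = 0.1315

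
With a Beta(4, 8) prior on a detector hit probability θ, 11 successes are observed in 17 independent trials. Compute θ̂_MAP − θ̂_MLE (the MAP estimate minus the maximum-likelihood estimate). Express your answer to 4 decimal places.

Posterior is Beta(15, 14); MAP = (15−1)/(29−2) = 14/27 ≈ 0.51852.
MLE ignores the prior: θ̂_MLE = k/n = 11/17 ≈ 0.64706.
Difference = 14/27 − 11/17 = -59/459 ≈ -0.1285.

MAP − MLE = -0.1285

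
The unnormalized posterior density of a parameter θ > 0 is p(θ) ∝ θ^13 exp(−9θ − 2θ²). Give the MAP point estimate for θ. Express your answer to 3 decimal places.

θ̂_MAP = 1.000

ℓ'(θ) = 13/θ − 9 − 4θ. Setting this to zero and multiplying by θ: 4θ² + 9θ − 13 = 0.
θ = (−9 + √(9² + 4·4·13)) / (2·4) = (−9 + √289) / 8 = (−9 + 17)/8 = 1.
ℓ''(θ) = −13/θ² − 4 < 0, confirming a maximum.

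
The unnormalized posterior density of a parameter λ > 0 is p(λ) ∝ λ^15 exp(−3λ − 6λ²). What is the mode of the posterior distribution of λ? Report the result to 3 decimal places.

ℓ'(λ) = 15/λ − 3 − 12λ. Setting this to zero and multiplying by λ: 12λ² + 3λ − 15 = 0.
λ = (−3 + √(3² + 4·12·15)) / (2·12) = (−3 + √729) / 24 = (−3 + 27)/24 = 1.
ℓ''(λ) = −15/λ² − 12 < 0, confirming a maximum.

λ̂_MAP = 1.000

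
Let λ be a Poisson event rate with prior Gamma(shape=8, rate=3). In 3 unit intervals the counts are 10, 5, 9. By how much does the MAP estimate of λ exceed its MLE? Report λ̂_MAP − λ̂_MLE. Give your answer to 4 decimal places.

MAP − MLE = -2.8333

Σxᵢ = 24. Posterior is Gamma(32, 6); MAP = (32−1)/6 = 31/6 ≈ 5.16667.
MLE = x̄ = 24/3 ≈ 8.00000.
Difference = 31/6 − 24/3 = -17/6 ≈ -2.8333.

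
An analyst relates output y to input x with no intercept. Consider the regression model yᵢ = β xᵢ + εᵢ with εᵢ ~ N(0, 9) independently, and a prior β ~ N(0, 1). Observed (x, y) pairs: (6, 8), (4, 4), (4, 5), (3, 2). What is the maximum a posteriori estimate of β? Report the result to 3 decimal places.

β̂_MAP = 1.047

log p(β | y) = −Σ(yᵢ − βxᵢ)²/(2·9) − β²/(2·1) + const.
Setting the derivative to zero: Σxᵢ(yᵢ − βxᵢ)/9 − β/1 = 0, so β = Σxᵢyᵢ / (Σxᵢ² + σ²/τ²).
Σxᵢyᵢ = 6·8 + 4·4 + 4·5 + 3·2 = 90; Σxᵢ² = 77; σ²/τ² = 9.
β̂_MAP = 90 / (77 + 9) = 90/86 ≈ 1.047.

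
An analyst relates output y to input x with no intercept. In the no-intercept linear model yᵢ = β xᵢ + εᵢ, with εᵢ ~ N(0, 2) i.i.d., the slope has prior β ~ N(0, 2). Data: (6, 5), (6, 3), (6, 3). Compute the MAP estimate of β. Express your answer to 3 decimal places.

β̂_MAP = 0.606

log p(β | y) = −Σ(yᵢ − βxᵢ)²/(2·2) − β²/(2·2) + const.
Setting the derivative to zero: Σxᵢ(yᵢ − βxᵢ)/2 − β/2 = 0, so β = Σxᵢyᵢ / (Σxᵢ² + σ²/τ²).
Σxᵢyᵢ = 6·5 + 6·3 + 6·3 = 66; Σxᵢ² = 108; σ²/τ² = 1.
β̂_MAP = 66 / (108 + 1) = 66/109 ≈ 0.606.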